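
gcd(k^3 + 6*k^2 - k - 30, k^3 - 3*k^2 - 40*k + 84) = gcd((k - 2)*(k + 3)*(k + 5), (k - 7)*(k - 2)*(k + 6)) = k - 2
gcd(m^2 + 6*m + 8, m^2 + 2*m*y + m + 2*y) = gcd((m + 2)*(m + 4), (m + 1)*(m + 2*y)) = 1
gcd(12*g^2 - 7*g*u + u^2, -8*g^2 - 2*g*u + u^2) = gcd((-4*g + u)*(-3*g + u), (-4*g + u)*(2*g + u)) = -4*g + u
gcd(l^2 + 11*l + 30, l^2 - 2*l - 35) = l + 5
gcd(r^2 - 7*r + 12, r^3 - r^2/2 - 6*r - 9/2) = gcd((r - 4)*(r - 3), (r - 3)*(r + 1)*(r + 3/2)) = r - 3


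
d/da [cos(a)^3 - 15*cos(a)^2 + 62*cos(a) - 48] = (-3*cos(a)^2 + 30*cos(a) - 62)*sin(a)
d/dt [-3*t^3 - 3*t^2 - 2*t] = -9*t^2 - 6*t - 2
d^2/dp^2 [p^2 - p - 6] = 2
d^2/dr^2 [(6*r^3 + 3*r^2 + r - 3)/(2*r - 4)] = (6*r^3 - 36*r^2 + 72*r + 11)/(r^3 - 6*r^2 + 12*r - 8)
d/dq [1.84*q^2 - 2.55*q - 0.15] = 3.68*q - 2.55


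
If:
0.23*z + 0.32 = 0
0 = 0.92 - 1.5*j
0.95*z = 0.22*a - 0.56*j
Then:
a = -4.45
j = 0.61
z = -1.39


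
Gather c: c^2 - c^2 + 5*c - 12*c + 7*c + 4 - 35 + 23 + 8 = 0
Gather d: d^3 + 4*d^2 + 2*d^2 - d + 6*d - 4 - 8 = d^3 + 6*d^2 + 5*d - 12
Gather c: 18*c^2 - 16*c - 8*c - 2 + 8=18*c^2 - 24*c + 6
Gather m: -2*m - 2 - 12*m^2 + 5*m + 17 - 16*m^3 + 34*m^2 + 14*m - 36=-16*m^3 + 22*m^2 + 17*m - 21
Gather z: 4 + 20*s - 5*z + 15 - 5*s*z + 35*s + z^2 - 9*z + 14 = 55*s + z^2 + z*(-5*s - 14) + 33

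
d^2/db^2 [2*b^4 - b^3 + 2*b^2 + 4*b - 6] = 24*b^2 - 6*b + 4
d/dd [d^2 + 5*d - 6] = 2*d + 5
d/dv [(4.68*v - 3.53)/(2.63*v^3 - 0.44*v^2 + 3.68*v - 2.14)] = (-24.6168*v^3 + 29.9109*v^2 - 3.1064*v + 2.9752)/(6.9169*v^6 - 2.3144*v^5 + 19.5504*v^4 - 14.4948*v^3 + 15.4256*v^2 - 15.7504*v + 4.5796)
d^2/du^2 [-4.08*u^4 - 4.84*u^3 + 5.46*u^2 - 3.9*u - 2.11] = -48.96*u^2 - 29.04*u + 10.92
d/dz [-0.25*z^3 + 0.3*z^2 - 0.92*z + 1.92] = -0.75*z^2 + 0.6*z - 0.92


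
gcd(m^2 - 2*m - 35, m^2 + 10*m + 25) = m + 5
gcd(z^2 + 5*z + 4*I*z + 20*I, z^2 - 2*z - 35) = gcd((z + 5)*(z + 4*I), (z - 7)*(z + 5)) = z + 5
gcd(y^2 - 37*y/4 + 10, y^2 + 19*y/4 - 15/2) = y - 5/4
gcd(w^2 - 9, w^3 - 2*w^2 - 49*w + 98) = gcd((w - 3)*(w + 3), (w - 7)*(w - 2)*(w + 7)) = 1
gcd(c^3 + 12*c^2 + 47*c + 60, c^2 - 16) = c + 4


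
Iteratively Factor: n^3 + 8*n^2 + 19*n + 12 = (n + 4)*(n^2 + 4*n + 3) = (n + 1)*(n + 4)*(n + 3)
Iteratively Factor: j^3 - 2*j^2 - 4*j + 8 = (j + 2)*(j^2 - 4*j + 4) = (j - 2)*(j + 2)*(j - 2)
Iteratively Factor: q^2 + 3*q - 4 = (q - 1)*(q + 4)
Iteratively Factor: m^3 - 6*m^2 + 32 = (m - 4)*(m^2 - 2*m - 8) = (m - 4)*(m + 2)*(m - 4)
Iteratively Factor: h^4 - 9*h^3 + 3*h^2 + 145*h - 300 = (h - 5)*(h^3 - 4*h^2 - 17*h + 60) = (h - 5)*(h + 4)*(h^2 - 8*h + 15) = (h - 5)^2*(h + 4)*(h - 3)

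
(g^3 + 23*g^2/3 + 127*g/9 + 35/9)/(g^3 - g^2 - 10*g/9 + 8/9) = (9*g^3 + 69*g^2 + 127*g + 35)/(9*g^3 - 9*g^2 - 10*g + 8)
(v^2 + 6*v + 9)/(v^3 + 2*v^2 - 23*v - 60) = (v + 3)/(v^2 - v - 20)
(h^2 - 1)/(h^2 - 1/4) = 4*(h^2 - 1)/(4*h^2 - 1)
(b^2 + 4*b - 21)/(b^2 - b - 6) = (b + 7)/(b + 2)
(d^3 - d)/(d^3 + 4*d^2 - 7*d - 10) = d*(d - 1)/(d^2 + 3*d - 10)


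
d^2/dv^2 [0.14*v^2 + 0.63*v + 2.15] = 0.280000000000000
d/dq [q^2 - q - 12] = 2*q - 1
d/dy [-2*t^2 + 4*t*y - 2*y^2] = 4*t - 4*y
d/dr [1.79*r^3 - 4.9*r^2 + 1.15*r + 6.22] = 5.37*r^2 - 9.8*r + 1.15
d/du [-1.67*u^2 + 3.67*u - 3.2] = 3.67 - 3.34*u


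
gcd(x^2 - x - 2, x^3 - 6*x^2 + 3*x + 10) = x^2 - x - 2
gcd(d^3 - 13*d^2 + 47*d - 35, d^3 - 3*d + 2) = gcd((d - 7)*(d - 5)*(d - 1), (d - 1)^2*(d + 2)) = d - 1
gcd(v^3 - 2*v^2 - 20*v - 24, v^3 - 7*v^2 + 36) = v^2 - 4*v - 12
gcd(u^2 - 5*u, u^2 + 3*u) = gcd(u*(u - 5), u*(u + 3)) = u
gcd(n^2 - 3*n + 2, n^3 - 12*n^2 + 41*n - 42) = n - 2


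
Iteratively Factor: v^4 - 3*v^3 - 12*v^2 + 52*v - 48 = (v - 3)*(v^3 - 12*v + 16) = (v - 3)*(v - 2)*(v^2 + 2*v - 8) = (v - 3)*(v - 2)*(v + 4)*(v - 2)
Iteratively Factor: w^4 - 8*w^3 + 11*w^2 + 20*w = (w + 1)*(w^3 - 9*w^2 + 20*w) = (w - 5)*(w + 1)*(w^2 - 4*w) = w*(w - 5)*(w + 1)*(w - 4)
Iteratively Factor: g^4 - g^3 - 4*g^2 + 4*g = (g + 2)*(g^3 - 3*g^2 + 2*g) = (g - 1)*(g + 2)*(g^2 - 2*g) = g*(g - 1)*(g + 2)*(g - 2)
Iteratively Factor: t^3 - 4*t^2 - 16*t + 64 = (t - 4)*(t^2 - 16) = (t - 4)*(t + 4)*(t - 4)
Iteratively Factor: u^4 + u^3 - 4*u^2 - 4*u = (u + 2)*(u^3 - u^2 - 2*u) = (u - 2)*(u + 2)*(u^2 + u) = u*(u - 2)*(u + 2)*(u + 1)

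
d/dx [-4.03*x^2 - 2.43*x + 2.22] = -8.06*x - 2.43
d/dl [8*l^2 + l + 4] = 16*l + 1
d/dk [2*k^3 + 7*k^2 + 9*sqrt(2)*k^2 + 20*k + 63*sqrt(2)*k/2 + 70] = 6*k^2 + 14*k + 18*sqrt(2)*k + 20 + 63*sqrt(2)/2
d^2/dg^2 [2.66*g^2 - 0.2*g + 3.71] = 5.32000000000000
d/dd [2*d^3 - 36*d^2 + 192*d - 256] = 6*d^2 - 72*d + 192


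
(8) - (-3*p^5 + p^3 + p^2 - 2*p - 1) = 3*p^5 - p^3 - p^2 + 2*p + 9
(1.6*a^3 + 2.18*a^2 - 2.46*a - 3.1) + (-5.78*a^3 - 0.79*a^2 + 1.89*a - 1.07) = -4.18*a^3 + 1.39*a^2 - 0.57*a - 4.17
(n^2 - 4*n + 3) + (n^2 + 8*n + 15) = 2*n^2 + 4*n + 18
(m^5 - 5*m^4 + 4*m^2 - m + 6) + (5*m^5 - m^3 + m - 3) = 6*m^5 - 5*m^4 - m^3 + 4*m^2 + 3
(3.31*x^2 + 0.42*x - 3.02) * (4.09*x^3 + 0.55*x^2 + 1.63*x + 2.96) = 13.5379*x^5 + 3.5383*x^4 - 6.7255*x^3 + 8.8212*x^2 - 3.6794*x - 8.9392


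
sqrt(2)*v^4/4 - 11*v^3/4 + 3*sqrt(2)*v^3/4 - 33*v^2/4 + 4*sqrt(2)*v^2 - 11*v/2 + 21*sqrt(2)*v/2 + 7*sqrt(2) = (v/2 + 1)*(v - 7*sqrt(2)/2)*(v - 2*sqrt(2))*(sqrt(2)*v/2 + sqrt(2)/2)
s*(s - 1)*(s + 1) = s^3 - s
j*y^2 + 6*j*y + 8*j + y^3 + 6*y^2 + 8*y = (j + y)*(y + 2)*(y + 4)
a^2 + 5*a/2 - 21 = (a - 7/2)*(a + 6)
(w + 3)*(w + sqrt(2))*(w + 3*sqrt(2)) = w^3 + 3*w^2 + 4*sqrt(2)*w^2 + 6*w + 12*sqrt(2)*w + 18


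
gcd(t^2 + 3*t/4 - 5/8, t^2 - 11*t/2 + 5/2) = t - 1/2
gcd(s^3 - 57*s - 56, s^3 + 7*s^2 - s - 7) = s^2 + 8*s + 7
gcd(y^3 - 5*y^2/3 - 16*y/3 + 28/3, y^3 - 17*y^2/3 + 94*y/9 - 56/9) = y - 2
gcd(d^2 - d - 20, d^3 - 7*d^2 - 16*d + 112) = d + 4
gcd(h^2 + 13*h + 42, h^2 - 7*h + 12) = 1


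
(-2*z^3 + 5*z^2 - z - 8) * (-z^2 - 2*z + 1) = 2*z^5 - z^4 - 11*z^3 + 15*z^2 + 15*z - 8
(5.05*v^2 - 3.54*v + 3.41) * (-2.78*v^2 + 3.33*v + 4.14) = -14.039*v^4 + 26.6577*v^3 - 0.361000000000002*v^2 - 3.3003*v + 14.1174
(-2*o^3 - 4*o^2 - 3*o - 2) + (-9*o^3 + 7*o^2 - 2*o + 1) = -11*o^3 + 3*o^2 - 5*o - 1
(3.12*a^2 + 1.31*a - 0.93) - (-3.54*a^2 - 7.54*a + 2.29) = 6.66*a^2 + 8.85*a - 3.22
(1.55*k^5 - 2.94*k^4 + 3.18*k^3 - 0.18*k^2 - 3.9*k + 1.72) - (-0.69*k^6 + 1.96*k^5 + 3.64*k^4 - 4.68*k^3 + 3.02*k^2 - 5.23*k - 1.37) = 0.69*k^6 - 0.41*k^5 - 6.58*k^4 + 7.86*k^3 - 3.2*k^2 + 1.33*k + 3.09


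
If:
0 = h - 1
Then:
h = 1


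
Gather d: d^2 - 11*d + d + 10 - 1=d^2 - 10*d + 9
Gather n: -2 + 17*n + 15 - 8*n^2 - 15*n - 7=-8*n^2 + 2*n + 6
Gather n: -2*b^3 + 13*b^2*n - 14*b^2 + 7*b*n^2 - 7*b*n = -2*b^3 - 14*b^2 + 7*b*n^2 + n*(13*b^2 - 7*b)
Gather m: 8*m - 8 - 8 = 8*m - 16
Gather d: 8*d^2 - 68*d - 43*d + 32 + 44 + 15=8*d^2 - 111*d + 91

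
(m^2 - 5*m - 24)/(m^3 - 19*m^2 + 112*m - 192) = (m + 3)/(m^2 - 11*m + 24)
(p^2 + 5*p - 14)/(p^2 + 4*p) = (p^2 + 5*p - 14)/(p*(p + 4))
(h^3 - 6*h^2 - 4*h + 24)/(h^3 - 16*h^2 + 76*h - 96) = (h + 2)/(h - 8)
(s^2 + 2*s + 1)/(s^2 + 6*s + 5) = (s + 1)/(s + 5)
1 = 1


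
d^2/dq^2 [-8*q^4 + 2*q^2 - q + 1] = 4 - 96*q^2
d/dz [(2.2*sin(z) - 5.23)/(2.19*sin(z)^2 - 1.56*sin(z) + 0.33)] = (-4.818*sin(z)^2 + 22.9074*sin(z) - 7.4328)*cos(z)/(4.7961*sin(z)^4 - 6.8328*sin(z)^3 + 3.879*sin(z)^2 - 1.0296*sin(z) + 0.1089)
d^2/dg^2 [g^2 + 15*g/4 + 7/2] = 2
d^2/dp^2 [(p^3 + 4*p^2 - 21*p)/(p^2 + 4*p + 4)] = 50*(4 - p)/(p^4 + 8*p^3 + 24*p^2 + 32*p + 16)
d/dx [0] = 0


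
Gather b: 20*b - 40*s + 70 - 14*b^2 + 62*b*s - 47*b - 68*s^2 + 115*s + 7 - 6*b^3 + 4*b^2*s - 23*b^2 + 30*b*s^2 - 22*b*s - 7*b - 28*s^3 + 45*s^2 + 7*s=-6*b^3 + b^2*(4*s - 37) + b*(30*s^2 + 40*s - 34) - 28*s^3 - 23*s^2 + 82*s + 77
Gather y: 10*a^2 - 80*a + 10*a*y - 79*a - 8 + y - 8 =10*a^2 - 159*a + y*(10*a + 1) - 16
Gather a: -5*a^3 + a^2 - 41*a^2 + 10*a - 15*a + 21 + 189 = -5*a^3 - 40*a^2 - 5*a + 210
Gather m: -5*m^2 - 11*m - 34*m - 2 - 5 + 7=-5*m^2 - 45*m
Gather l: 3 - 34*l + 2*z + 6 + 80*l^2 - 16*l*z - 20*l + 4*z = 80*l^2 + l*(-16*z - 54) + 6*z + 9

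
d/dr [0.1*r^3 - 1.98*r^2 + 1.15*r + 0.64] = 0.3*r^2 - 3.96*r + 1.15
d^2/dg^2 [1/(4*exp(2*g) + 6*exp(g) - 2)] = ((4*exp(g) + 3)^2*exp(g) - (8*exp(g) + 3)*(2*exp(2*g) + 3*exp(g) - 1)/2)*exp(g)/(2*exp(2*g) + 3*exp(g) - 1)^3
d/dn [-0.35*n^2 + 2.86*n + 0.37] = 2.86 - 0.7*n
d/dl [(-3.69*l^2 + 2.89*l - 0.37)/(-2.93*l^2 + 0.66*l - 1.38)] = (6.0323*l^2 + 8.0162*l - 3.744)/(8.5849*l^4 - 3.8676*l^3 + 8.5224*l^2 - 1.8216*l + 1.9044)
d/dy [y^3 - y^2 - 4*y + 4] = 3*y^2 - 2*y - 4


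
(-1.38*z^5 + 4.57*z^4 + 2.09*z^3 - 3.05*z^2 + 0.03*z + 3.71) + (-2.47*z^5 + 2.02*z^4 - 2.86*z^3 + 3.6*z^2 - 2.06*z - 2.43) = -3.85*z^5 + 6.59*z^4 - 0.77*z^3 + 0.55*z^2 - 2.03*z + 1.28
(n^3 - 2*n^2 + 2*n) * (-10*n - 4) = -10*n^4 + 16*n^3 - 12*n^2 - 8*n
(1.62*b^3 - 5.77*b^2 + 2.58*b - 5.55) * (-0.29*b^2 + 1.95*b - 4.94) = -0.4698*b^5 + 4.8323*b^4 - 20.0025*b^3 + 35.1443*b^2 - 23.5677*b + 27.417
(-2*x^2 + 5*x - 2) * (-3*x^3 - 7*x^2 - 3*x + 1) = 6*x^5 - x^4 - 23*x^3 - 3*x^2 + 11*x - 2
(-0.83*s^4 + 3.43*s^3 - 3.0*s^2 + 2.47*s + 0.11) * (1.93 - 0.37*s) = 0.3071*s^5 - 2.871*s^4 + 7.7299*s^3 - 6.7039*s^2 + 4.7264*s + 0.2123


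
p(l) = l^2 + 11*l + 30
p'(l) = 2*l + 11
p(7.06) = 157.50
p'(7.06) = 25.12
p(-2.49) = 8.81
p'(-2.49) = 6.02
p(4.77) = 105.22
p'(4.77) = 20.54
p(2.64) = 66.01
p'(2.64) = 16.28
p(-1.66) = 14.50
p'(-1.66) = 7.68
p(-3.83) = 2.54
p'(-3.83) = 3.34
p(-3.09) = 5.56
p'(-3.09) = 4.82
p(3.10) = 73.71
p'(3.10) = 17.20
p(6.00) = 132.00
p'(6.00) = 23.00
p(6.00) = 132.00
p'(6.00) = 23.00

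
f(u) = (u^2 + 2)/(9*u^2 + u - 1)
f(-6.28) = 0.12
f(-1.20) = 0.32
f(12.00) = 0.11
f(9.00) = 0.11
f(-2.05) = 0.18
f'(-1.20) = 0.39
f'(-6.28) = 0.00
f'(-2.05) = 0.07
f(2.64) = 0.14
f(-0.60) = 1.44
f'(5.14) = -0.00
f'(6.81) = -0.00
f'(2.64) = -0.02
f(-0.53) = 2.29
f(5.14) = 0.12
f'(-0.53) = 18.49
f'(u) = 2*u/(9*u^2 + u - 1) + (-18*u - 1)*(u^2 + 2)/(9*u^2 + u - 1)^2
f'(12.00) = 0.00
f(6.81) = 0.11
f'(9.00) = 0.00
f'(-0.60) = 7.87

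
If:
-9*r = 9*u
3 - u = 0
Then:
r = -3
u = 3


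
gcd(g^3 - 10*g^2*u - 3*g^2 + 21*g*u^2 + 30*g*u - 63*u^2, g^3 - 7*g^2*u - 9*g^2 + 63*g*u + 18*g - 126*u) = -g^2 + 7*g*u + 3*g - 21*u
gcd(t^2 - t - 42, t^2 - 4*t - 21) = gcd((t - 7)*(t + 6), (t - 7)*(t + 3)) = t - 7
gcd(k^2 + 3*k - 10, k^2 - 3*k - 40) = k + 5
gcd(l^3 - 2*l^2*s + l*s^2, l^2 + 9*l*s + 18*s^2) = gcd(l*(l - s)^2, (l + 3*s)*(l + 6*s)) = 1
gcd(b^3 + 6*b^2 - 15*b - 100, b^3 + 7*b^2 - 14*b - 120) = b^2 + b - 20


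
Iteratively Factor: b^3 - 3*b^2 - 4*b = (b + 1)*(b^2 - 4*b) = b*(b + 1)*(b - 4)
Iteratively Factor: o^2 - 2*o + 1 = (o - 1)*(o - 1)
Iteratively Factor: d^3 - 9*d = (d + 3)*(d^2 - 3*d) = d*(d + 3)*(d - 3)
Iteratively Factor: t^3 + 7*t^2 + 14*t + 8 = (t + 2)*(t^2 + 5*t + 4) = (t + 2)*(t + 4)*(t + 1)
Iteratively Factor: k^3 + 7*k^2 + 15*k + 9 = (k + 1)*(k^2 + 6*k + 9) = (k + 1)*(k + 3)*(k + 3)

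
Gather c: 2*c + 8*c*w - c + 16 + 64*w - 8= c*(8*w + 1) + 64*w + 8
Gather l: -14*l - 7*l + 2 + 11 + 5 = 18 - 21*l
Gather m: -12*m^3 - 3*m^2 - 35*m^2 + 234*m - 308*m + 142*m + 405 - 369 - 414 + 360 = -12*m^3 - 38*m^2 + 68*m - 18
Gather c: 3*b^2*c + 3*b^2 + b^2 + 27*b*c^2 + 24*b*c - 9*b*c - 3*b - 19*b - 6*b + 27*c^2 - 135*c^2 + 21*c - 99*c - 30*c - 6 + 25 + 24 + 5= 4*b^2 - 28*b + c^2*(27*b - 108) + c*(3*b^2 + 15*b - 108) + 48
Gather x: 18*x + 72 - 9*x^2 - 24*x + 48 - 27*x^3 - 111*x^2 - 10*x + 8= -27*x^3 - 120*x^2 - 16*x + 128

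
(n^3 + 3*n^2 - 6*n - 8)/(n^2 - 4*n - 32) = (n^2 - n - 2)/(n - 8)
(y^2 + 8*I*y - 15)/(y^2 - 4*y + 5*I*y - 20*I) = (y + 3*I)/(y - 4)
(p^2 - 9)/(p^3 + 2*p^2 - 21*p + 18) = (p + 3)/(p^2 + 5*p - 6)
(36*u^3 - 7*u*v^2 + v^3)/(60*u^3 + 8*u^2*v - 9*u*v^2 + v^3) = (3*u - v)/(5*u - v)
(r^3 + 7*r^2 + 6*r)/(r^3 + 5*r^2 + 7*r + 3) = r*(r + 6)/(r^2 + 4*r + 3)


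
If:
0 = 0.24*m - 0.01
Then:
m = 0.04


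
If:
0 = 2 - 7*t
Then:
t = 2/7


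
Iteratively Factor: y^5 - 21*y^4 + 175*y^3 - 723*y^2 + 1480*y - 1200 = (y - 4)*(y^4 - 17*y^3 + 107*y^2 - 295*y + 300) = (y - 4)^2*(y^3 - 13*y^2 + 55*y - 75) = (y - 5)*(y - 4)^2*(y^2 - 8*y + 15) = (y - 5)^2*(y - 4)^2*(y - 3)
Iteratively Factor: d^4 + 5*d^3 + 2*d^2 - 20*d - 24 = (d + 3)*(d^3 + 2*d^2 - 4*d - 8) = (d + 2)*(d + 3)*(d^2 - 4) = (d + 2)^2*(d + 3)*(d - 2)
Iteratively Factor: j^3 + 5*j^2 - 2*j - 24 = (j + 4)*(j^2 + j - 6) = (j + 3)*(j + 4)*(j - 2)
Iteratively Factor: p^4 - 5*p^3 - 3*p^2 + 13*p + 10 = (p - 5)*(p^3 - 3*p - 2) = (p - 5)*(p + 1)*(p^2 - p - 2) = (p - 5)*(p + 1)^2*(p - 2)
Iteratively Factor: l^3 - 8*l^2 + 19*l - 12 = (l - 4)*(l^2 - 4*l + 3) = (l - 4)*(l - 1)*(l - 3)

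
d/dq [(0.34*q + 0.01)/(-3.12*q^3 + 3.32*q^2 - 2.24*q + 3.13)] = (2.1216*q^3 - 1.0352*q^2 - 0.0664*q + 1.0866)/(9.7344*q^6 - 20.7168*q^5 + 25.0*q^4 - 34.4048*q^3 + 25.8008*q^2 - 14.0224*q + 9.7969)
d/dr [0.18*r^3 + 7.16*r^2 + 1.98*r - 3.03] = 0.54*r^2 + 14.32*r + 1.98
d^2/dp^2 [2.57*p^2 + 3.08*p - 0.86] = 5.14000000000000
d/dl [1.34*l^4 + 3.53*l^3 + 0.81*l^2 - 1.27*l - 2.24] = 5.36*l^3 + 10.59*l^2 + 1.62*l - 1.27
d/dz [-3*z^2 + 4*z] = 4 - 6*z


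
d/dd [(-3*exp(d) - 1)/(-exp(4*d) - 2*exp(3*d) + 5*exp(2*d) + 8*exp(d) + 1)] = (-9*exp(4*d) - 16*exp(3*d) + 9*exp(2*d) + 10*exp(d) + 5)*exp(d)/(exp(8*d) + 4*exp(7*d) - 6*exp(6*d) - 36*exp(5*d) - 9*exp(4*d) + 76*exp(3*d) + 74*exp(2*d) + 16*exp(d) + 1)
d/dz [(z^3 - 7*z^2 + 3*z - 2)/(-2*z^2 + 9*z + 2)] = (-2*z^4 + 18*z^3 - 51*z^2 - 36*z + 24)/(4*z^4 - 36*z^3 + 73*z^2 + 36*z + 4)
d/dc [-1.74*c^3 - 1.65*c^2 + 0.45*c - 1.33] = -5.22*c^2 - 3.3*c + 0.45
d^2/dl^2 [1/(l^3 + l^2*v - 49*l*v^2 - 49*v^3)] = 2*(-(3*l + v)*(l^3 + l^2*v - 49*l*v^2 - 49*v^3) + (3*l^2 + 2*l*v - 49*v^2)^2)/(l^3 + l^2*v - 49*l*v^2 - 49*v^3)^3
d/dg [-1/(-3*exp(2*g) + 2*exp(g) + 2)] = (2 - 6*exp(g))*exp(g)/(-3*exp(2*g) + 2*exp(g) + 2)^2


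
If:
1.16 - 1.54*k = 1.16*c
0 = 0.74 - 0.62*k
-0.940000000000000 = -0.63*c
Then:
No Solution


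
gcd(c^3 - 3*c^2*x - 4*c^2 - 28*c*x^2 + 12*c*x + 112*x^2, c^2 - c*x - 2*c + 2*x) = 1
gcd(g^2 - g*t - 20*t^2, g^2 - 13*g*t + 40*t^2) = -g + 5*t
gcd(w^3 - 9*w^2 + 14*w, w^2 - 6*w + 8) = w - 2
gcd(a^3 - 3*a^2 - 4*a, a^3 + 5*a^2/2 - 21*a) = a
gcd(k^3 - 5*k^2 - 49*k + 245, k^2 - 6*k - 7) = k - 7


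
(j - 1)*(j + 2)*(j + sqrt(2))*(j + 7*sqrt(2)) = j^4 + j^3 + 8*sqrt(2)*j^3 + 8*sqrt(2)*j^2 + 12*j^2 - 16*sqrt(2)*j + 14*j - 28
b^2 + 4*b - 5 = (b - 1)*(b + 5)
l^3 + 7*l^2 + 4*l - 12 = (l - 1)*(l + 2)*(l + 6)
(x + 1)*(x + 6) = x^2 + 7*x + 6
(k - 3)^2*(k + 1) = k^3 - 5*k^2 + 3*k + 9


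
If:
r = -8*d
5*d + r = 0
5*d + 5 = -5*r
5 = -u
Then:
No Solution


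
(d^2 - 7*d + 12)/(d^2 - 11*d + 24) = (d - 4)/(d - 8)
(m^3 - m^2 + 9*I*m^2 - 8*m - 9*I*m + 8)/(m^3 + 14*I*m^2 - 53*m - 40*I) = (m - 1)/(m + 5*I)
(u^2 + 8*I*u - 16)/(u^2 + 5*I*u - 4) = (u + 4*I)/(u + I)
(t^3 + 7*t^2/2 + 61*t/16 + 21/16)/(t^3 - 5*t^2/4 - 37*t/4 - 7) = (t + 3/4)/(t - 4)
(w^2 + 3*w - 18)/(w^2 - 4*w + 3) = (w + 6)/(w - 1)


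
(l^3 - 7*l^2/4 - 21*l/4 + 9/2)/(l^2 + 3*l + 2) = (4*l^2 - 15*l + 9)/(4*(l + 1))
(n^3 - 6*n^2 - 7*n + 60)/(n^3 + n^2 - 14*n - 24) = (n - 5)/(n + 2)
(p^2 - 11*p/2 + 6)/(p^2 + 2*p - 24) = (p - 3/2)/(p + 6)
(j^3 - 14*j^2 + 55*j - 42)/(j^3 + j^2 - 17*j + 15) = (j^2 - 13*j + 42)/(j^2 + 2*j - 15)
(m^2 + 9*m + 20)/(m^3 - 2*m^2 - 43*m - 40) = (m + 4)/(m^2 - 7*m - 8)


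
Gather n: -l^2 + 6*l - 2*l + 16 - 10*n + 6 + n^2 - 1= -l^2 + 4*l + n^2 - 10*n + 21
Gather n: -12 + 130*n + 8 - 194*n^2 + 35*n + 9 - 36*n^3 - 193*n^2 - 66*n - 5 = -36*n^3 - 387*n^2 + 99*n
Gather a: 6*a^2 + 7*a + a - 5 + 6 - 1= 6*a^2 + 8*a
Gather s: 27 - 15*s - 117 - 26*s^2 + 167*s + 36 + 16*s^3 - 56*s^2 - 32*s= 16*s^3 - 82*s^2 + 120*s - 54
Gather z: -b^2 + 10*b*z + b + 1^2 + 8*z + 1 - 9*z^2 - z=-b^2 + b - 9*z^2 + z*(10*b + 7) + 2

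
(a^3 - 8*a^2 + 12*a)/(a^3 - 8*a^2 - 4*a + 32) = a*(a - 6)/(a^2 - 6*a - 16)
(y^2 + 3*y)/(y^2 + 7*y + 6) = y*(y + 3)/(y^2 + 7*y + 6)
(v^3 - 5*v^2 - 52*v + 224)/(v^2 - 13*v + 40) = (v^2 + 3*v - 28)/(v - 5)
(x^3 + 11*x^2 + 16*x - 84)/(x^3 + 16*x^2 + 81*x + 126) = (x - 2)/(x + 3)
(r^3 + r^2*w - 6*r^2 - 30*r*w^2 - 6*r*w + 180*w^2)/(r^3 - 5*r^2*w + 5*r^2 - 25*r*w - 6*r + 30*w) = (r^2 + 6*r*w - 6*r - 36*w)/(r^2 + 5*r - 6)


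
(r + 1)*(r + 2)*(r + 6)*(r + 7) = r^4 + 16*r^3 + 83*r^2 + 152*r + 84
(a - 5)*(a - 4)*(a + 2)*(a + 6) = a^4 - a^3 - 40*a^2 + 52*a + 240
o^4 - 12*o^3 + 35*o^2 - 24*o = o*(o - 8)*(o - 3)*(o - 1)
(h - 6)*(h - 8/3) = h^2 - 26*h/3 + 16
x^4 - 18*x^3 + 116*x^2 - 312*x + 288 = (x - 6)^2*(x - 4)*(x - 2)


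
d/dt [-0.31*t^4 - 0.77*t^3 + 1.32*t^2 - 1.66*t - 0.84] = -1.24*t^3 - 2.31*t^2 + 2.64*t - 1.66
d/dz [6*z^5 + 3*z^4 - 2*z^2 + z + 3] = 30*z^4 + 12*z^3 - 4*z + 1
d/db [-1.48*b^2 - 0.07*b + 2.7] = -2.96*b - 0.07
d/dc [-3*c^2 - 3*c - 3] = -6*c - 3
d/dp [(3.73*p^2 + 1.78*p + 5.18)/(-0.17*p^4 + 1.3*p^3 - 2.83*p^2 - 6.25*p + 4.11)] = (1.2682*p^5 - 3.9412*p^4 - 1.1056*p^3 - 38.4771*p^2 + 59.9794*p + 39.6908)/(0.0289*p^8 - 0.442*p^7 + 2.6522*p^6 - 5.233*p^5 - 9.6385*p^4 + 46.061*p^3 + 15.7999*p^2 - 51.375*p + 16.8921)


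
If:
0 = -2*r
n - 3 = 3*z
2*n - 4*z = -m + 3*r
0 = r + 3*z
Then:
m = -6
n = 3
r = 0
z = 0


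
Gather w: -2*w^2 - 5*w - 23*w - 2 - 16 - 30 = -2*w^2 - 28*w - 48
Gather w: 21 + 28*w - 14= 28*w + 7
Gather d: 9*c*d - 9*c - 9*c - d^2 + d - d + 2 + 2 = 9*c*d - 18*c - d^2 + 4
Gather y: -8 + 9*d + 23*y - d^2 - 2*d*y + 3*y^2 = -d^2 + 9*d + 3*y^2 + y*(23 - 2*d) - 8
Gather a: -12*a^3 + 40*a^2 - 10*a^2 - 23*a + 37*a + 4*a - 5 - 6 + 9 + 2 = -12*a^3 + 30*a^2 + 18*a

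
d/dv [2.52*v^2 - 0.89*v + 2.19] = 5.04*v - 0.89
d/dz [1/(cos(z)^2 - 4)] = 2*sin(z)*cos(z)/(cos(z)^2 - 4)^2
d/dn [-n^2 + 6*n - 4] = 6 - 2*n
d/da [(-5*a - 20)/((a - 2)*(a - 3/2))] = 20*(a^2 + 8*a - 17)/(4*a^4 - 28*a^3 + 73*a^2 - 84*a + 36)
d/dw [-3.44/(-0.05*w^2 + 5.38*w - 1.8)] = (18.5072 - 0.344*w)/(0.05*w^2 - 5.38*w + 1.8)^2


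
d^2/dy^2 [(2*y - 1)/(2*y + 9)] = -80/(2*y + 9)^3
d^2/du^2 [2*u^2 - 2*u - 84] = 4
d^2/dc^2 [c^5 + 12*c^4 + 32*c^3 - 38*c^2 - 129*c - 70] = 20*c^3 + 144*c^2 + 192*c - 76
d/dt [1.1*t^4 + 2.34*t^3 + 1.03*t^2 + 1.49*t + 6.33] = 4.4*t^3 + 7.02*t^2 + 2.06*t + 1.49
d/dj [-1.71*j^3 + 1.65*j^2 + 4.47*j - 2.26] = -5.13*j^2 + 3.3*j + 4.47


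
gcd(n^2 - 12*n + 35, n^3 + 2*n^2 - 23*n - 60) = n - 5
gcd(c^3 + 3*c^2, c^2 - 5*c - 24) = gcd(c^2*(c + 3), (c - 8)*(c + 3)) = c + 3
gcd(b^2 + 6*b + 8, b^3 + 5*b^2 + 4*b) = b + 4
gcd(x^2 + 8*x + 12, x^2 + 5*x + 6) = x + 2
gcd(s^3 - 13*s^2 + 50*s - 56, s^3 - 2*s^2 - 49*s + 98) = s^2 - 9*s + 14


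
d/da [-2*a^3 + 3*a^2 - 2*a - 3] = -6*a^2 + 6*a - 2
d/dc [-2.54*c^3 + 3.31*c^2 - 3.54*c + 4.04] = -7.62*c^2 + 6.62*c - 3.54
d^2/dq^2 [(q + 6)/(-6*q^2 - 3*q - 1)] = 6*(-3*(q + 6)*(4*q + 1)^2 + (6*q + 13)*(6*q^2 + 3*q + 1))/(6*q^2 + 3*q + 1)^3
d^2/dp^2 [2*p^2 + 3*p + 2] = 4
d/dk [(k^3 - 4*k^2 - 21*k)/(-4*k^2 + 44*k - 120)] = (-k^4 + 22*k^3 - 155*k^2 + 240*k + 630)/(4*(k^4 - 22*k^3 + 181*k^2 - 660*k + 900))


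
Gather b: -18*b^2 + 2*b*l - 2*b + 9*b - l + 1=-18*b^2 + b*(2*l + 7) - l + 1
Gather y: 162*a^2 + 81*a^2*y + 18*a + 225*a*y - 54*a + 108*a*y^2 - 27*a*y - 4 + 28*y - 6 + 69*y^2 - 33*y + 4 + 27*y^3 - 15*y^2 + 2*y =162*a^2 - 36*a + 27*y^3 + y^2*(108*a + 54) + y*(81*a^2 + 198*a - 3) - 6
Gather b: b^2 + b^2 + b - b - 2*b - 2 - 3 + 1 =2*b^2 - 2*b - 4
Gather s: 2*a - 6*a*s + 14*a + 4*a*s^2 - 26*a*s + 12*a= 4*a*s^2 - 32*a*s + 28*a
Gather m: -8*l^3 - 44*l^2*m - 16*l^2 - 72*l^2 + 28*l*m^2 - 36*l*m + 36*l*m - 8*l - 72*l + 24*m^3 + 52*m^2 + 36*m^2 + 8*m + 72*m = -8*l^3 - 88*l^2 - 80*l + 24*m^3 + m^2*(28*l + 88) + m*(80 - 44*l^2)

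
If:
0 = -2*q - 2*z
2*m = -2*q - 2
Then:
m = z - 1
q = -z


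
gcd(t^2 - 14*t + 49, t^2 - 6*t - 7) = t - 7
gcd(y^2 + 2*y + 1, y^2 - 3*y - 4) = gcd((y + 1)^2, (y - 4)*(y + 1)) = y + 1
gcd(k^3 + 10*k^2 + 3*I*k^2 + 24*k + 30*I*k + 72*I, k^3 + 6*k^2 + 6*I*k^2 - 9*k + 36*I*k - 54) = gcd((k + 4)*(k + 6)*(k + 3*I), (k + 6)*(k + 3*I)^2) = k^2 + k*(6 + 3*I) + 18*I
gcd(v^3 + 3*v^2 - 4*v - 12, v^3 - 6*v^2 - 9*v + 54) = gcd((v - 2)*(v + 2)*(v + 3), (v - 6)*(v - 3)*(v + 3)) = v + 3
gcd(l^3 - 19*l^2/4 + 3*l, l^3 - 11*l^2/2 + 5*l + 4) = l - 4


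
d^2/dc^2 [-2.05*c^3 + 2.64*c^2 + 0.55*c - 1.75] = 5.28 - 12.3*c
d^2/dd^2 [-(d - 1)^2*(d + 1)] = 2 - 6*d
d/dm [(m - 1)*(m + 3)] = 2*m + 2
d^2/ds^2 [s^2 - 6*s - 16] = 2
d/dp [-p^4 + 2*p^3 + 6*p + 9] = -4*p^3 + 6*p^2 + 6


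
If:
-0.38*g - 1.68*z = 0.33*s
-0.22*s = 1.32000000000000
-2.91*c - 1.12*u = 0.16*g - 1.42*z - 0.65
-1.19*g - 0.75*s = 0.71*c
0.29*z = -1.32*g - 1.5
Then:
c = 8.80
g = -1.47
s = -6.00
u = -20.16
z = 1.51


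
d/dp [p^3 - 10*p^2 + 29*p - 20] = 3*p^2 - 20*p + 29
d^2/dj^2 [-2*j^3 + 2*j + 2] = -12*j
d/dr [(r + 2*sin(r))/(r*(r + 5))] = (r*(r + 5)*(2*cos(r) + 1) - r*(r + 2*sin(r)) - (r + 5)*(r + 2*sin(r)))/(r^2*(r + 5)^2)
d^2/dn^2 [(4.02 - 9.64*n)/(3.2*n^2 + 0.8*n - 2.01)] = (-(6.4*n + 0.8)*(9.64*n - 4.02)*(12.8*n + 1.6) + (185.088*n - 10.304)*(3.2*n^2 + 0.8*n - 2.01))/(3.2*n^2 + 0.8*n - 2.01)^3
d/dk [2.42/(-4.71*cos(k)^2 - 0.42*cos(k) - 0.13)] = -(22.7964*cos(k) + 1.0164)*sin(k)/(4.71*cos(k)^2 + 0.42*cos(k) + 0.13)^2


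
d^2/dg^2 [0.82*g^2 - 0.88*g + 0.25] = 1.64000000000000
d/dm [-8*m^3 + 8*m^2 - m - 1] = -24*m^2 + 16*m - 1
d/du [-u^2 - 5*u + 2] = -2*u - 5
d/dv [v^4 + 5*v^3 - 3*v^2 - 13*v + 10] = 4*v^3 + 15*v^2 - 6*v - 13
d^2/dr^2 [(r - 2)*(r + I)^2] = 6*r - 4 + 4*I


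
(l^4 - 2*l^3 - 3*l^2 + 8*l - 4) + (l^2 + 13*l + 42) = l^4 - 2*l^3 - 2*l^2 + 21*l + 38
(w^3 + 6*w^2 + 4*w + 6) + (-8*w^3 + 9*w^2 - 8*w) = -7*w^3 + 15*w^2 - 4*w + 6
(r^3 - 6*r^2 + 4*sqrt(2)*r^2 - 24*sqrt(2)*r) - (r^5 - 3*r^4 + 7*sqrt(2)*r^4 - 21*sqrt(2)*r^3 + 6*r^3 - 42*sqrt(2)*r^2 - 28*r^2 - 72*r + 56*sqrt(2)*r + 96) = -r^5 - 7*sqrt(2)*r^4 + 3*r^4 - 5*r^3 + 21*sqrt(2)*r^3 + 22*r^2 + 46*sqrt(2)*r^2 - 80*sqrt(2)*r + 72*r - 96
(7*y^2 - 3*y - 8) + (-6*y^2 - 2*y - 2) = y^2 - 5*y - 10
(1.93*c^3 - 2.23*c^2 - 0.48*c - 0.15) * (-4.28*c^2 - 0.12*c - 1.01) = -8.2604*c^5 + 9.3128*c^4 + 0.3727*c^3 + 2.9519*c^2 + 0.5028*c + 0.1515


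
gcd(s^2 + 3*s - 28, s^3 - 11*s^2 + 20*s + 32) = s - 4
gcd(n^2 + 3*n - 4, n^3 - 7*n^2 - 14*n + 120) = n + 4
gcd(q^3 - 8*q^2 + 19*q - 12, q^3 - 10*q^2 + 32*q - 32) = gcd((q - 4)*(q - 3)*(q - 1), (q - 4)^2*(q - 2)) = q - 4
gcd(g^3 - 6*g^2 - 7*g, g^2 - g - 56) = 1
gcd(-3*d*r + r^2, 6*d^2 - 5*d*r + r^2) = -3*d + r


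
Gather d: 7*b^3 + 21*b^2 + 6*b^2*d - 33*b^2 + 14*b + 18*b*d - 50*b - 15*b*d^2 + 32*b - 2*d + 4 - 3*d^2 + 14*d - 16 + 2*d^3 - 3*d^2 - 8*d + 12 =7*b^3 - 12*b^2 - 4*b + 2*d^3 + d^2*(-15*b - 6) + d*(6*b^2 + 18*b + 4)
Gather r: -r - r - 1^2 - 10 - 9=-2*r - 20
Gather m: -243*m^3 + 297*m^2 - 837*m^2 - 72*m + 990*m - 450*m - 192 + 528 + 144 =-243*m^3 - 540*m^2 + 468*m + 480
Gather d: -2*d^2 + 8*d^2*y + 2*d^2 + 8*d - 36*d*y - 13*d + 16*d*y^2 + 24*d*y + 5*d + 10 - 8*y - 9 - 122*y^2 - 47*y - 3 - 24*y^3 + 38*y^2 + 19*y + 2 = 8*d^2*y + d*(16*y^2 - 12*y) - 24*y^3 - 84*y^2 - 36*y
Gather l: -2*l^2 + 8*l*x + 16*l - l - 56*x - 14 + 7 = -2*l^2 + l*(8*x + 15) - 56*x - 7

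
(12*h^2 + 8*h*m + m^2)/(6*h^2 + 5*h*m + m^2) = (6*h + m)/(3*h + m)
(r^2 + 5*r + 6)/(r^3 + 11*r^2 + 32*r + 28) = (r + 3)/(r^2 + 9*r + 14)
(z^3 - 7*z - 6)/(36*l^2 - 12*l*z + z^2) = (z^3 - 7*z - 6)/(36*l^2 - 12*l*z + z^2)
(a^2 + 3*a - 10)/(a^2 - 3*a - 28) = (-a^2 - 3*a + 10)/(-a^2 + 3*a + 28)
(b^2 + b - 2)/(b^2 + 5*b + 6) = (b - 1)/(b + 3)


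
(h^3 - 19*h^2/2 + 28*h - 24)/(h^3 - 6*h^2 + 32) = (h - 3/2)/(h + 2)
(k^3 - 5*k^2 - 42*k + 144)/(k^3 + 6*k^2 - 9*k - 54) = (k - 8)/(k + 3)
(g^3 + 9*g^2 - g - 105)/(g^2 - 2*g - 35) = (g^2 + 4*g - 21)/(g - 7)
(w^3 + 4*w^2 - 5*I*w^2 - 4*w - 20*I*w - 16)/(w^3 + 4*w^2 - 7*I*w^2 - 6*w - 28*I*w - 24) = (w - 4*I)/(w - 6*I)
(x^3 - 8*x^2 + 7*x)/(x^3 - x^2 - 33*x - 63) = x*(x - 1)/(x^2 + 6*x + 9)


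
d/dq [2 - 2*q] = -2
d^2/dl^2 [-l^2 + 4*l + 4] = -2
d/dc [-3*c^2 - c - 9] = -6*c - 1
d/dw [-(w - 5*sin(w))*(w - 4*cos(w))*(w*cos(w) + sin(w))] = (w - 5*sin(w))*(w - 4*cos(w))*(w*sin(w) - 2*cos(w)) - (w - 5*sin(w))*(w*cos(w) + sin(w))*(4*sin(w) + 1) + (w - 4*cos(w))*(w*cos(w) + sin(w))*(5*cos(w) - 1)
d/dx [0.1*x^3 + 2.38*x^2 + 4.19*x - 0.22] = 0.3*x^2 + 4.76*x + 4.19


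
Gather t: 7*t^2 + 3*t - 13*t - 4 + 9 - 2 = 7*t^2 - 10*t + 3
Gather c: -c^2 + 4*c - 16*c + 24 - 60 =-c^2 - 12*c - 36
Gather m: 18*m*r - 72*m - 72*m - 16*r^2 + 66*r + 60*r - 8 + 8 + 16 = m*(18*r - 144) - 16*r^2 + 126*r + 16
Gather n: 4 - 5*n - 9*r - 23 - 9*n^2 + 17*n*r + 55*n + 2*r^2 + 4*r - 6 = -9*n^2 + n*(17*r + 50) + 2*r^2 - 5*r - 25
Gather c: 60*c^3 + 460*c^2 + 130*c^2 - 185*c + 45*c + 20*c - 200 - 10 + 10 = 60*c^3 + 590*c^2 - 120*c - 200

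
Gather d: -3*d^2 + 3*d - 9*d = -3*d^2 - 6*d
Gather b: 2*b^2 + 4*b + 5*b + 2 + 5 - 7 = 2*b^2 + 9*b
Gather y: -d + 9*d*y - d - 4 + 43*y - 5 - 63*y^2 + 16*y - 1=-2*d - 63*y^2 + y*(9*d + 59) - 10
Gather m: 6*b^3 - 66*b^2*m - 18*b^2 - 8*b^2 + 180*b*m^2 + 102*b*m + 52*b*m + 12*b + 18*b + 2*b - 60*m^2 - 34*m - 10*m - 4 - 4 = 6*b^3 - 26*b^2 + 32*b + m^2*(180*b - 60) + m*(-66*b^2 + 154*b - 44) - 8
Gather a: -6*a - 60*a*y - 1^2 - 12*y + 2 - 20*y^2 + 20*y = a*(-60*y - 6) - 20*y^2 + 8*y + 1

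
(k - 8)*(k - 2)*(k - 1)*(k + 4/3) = k^4 - 29*k^3/3 + 34*k^2/3 + 56*k/3 - 64/3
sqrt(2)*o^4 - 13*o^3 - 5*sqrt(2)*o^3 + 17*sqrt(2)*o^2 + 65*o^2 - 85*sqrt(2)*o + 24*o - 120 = (o - 5)*(o - 4*sqrt(2))*(o - 3*sqrt(2))*(sqrt(2)*o + 1)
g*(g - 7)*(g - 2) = g^3 - 9*g^2 + 14*g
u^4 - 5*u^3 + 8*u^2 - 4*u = u*(u - 2)^2*(u - 1)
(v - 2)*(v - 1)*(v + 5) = v^3 + 2*v^2 - 13*v + 10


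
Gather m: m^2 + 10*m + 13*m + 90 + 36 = m^2 + 23*m + 126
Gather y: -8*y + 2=2 - 8*y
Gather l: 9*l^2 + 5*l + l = 9*l^2 + 6*l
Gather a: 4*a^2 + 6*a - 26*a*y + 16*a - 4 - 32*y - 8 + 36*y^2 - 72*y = 4*a^2 + a*(22 - 26*y) + 36*y^2 - 104*y - 12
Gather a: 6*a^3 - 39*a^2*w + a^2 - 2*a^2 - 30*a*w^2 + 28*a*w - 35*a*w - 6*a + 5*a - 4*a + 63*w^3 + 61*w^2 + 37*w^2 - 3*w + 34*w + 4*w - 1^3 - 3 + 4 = 6*a^3 + a^2*(-39*w - 1) + a*(-30*w^2 - 7*w - 5) + 63*w^3 + 98*w^2 + 35*w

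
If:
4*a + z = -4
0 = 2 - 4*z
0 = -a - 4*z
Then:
No Solution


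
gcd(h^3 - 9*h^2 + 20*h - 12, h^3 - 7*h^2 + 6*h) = h^2 - 7*h + 6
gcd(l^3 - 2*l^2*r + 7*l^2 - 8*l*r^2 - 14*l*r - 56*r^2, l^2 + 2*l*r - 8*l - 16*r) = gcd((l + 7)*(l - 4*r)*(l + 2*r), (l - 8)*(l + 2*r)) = l + 2*r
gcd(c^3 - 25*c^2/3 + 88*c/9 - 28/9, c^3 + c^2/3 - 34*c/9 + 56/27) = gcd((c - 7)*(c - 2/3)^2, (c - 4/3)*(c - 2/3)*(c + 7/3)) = c - 2/3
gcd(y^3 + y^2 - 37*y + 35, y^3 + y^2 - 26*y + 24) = y - 1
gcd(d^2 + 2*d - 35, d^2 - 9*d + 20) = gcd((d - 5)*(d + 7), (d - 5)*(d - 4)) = d - 5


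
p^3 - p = p*(p - 1)*(p + 1)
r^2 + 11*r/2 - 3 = (r - 1/2)*(r + 6)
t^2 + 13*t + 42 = (t + 6)*(t + 7)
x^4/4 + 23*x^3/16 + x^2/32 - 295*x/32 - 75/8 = (x/4 + 1)*(x - 5/2)*(x + 5/4)*(x + 3)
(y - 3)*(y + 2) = y^2 - y - 6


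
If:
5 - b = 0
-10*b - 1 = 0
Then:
No Solution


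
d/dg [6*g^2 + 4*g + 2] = 12*g + 4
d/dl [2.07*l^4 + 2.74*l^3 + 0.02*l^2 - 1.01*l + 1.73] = 8.28*l^3 + 8.22*l^2 + 0.04*l - 1.01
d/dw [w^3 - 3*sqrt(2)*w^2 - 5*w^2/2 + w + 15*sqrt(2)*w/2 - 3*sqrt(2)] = 3*w^2 - 6*sqrt(2)*w - 5*w + 1 + 15*sqrt(2)/2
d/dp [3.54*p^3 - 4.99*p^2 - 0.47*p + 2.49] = 10.62*p^2 - 9.98*p - 0.47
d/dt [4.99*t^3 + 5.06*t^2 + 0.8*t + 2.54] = 14.97*t^2 + 10.12*t + 0.8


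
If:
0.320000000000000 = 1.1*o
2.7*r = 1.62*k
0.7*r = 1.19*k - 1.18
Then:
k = 1.53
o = 0.29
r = 0.92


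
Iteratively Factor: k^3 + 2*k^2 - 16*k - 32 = (k - 4)*(k^2 + 6*k + 8) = (k - 4)*(k + 4)*(k + 2)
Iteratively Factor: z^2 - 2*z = (z - 2)*(z)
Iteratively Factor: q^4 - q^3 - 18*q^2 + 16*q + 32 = (q + 1)*(q^3 - 2*q^2 - 16*q + 32) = (q - 2)*(q + 1)*(q^2 - 16) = (q - 2)*(q + 1)*(q + 4)*(q - 4)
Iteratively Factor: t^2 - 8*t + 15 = (t - 3)*(t - 5)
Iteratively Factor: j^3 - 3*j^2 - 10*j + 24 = (j - 2)*(j^2 - j - 12) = (j - 4)*(j - 2)*(j + 3)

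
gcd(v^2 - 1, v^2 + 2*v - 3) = v - 1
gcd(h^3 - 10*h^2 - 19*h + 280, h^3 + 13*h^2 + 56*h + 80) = h + 5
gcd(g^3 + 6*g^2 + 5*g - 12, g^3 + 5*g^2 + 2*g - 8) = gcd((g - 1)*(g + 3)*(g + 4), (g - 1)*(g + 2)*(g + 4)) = g^2 + 3*g - 4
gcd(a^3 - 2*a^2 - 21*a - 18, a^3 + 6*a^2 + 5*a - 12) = a + 3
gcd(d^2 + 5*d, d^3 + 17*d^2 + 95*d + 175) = d + 5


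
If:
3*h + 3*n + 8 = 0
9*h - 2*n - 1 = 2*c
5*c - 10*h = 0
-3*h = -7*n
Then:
No Solution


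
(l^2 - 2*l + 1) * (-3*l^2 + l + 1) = -3*l^4 + 7*l^3 - 4*l^2 - l + 1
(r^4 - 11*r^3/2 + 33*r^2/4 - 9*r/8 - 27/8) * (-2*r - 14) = -2*r^5 - 3*r^4 + 121*r^3/2 - 453*r^2/4 + 45*r/2 + 189/4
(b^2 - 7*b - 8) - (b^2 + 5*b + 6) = -12*b - 14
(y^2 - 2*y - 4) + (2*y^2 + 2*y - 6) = 3*y^2 - 10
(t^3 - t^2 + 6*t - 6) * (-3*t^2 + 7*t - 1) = -3*t^5 + 10*t^4 - 26*t^3 + 61*t^2 - 48*t + 6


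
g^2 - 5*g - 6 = (g - 6)*(g + 1)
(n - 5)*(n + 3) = n^2 - 2*n - 15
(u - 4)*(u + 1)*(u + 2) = u^3 - u^2 - 10*u - 8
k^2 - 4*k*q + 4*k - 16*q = (k + 4)*(k - 4*q)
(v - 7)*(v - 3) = v^2 - 10*v + 21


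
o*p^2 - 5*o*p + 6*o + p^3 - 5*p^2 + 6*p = (o + p)*(p - 3)*(p - 2)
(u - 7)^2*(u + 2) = u^3 - 12*u^2 + 21*u + 98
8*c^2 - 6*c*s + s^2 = (-4*c + s)*(-2*c + s)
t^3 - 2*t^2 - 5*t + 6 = (t - 3)*(t - 1)*(t + 2)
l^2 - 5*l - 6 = (l - 6)*(l + 1)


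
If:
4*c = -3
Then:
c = -3/4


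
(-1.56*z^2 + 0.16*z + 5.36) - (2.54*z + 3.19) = -1.56*z^2 - 2.38*z + 2.17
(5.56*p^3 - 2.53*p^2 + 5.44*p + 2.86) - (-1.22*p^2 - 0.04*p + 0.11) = 5.56*p^3 - 1.31*p^2 + 5.48*p + 2.75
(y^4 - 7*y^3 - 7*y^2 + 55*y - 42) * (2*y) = 2*y^5 - 14*y^4 - 14*y^3 + 110*y^2 - 84*y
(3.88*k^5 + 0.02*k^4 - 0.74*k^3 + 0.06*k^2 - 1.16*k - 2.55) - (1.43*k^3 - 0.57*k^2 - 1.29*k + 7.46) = 3.88*k^5 + 0.02*k^4 - 2.17*k^3 + 0.63*k^2 + 0.13*k - 10.01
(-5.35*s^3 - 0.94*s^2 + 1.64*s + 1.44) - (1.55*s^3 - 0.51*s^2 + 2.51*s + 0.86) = -6.9*s^3 - 0.43*s^2 - 0.87*s + 0.58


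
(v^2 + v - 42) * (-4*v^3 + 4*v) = -4*v^5 - 4*v^4 + 172*v^3 + 4*v^2 - 168*v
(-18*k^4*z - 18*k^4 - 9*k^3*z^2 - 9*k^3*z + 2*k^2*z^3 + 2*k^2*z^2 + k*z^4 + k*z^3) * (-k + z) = 18*k^5*z + 18*k^5 - 9*k^4*z^2 - 9*k^4*z - 11*k^3*z^3 - 11*k^3*z^2 + k^2*z^4 + k^2*z^3 + k*z^5 + k*z^4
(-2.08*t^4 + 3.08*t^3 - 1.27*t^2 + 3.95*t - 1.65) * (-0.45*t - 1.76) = 0.936*t^5 + 2.2748*t^4 - 4.8493*t^3 + 0.4577*t^2 - 6.2095*t + 2.904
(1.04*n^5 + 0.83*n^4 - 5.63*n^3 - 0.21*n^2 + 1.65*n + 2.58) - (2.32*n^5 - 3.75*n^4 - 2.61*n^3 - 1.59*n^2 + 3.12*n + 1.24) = -1.28*n^5 + 4.58*n^4 - 3.02*n^3 + 1.38*n^2 - 1.47*n + 1.34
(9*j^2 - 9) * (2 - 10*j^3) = -90*j^5 + 90*j^3 + 18*j^2 - 18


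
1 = 1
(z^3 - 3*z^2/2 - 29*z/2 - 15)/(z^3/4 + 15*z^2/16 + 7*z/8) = 8*(2*z^2 - 7*z - 15)/(z*(4*z + 7))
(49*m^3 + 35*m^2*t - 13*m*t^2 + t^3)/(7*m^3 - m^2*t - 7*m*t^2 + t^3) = (-7*m + t)/(-m + t)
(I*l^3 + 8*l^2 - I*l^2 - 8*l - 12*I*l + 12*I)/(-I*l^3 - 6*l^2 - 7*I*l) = (-l^3 + l^2*(1 + 8*I) + 4*l*(3 - 2*I) - 12)/(l*(l^2 - 6*I*l + 7))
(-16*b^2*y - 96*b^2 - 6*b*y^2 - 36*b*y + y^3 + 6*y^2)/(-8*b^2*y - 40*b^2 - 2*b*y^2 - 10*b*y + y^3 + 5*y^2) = (-8*b*y - 48*b + y^2 + 6*y)/(-4*b*y - 20*b + y^2 + 5*y)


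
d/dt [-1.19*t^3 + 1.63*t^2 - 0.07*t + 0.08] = -3.57*t^2 + 3.26*t - 0.07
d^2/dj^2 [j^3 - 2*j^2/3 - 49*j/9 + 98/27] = 6*j - 4/3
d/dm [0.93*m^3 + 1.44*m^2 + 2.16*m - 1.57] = 2.79*m^2 + 2.88*m + 2.16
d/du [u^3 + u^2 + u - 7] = 3*u^2 + 2*u + 1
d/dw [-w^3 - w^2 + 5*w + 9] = -3*w^2 - 2*w + 5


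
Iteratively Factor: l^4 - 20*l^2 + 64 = (l - 2)*(l^3 + 2*l^2 - 16*l - 32) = (l - 2)*(l + 4)*(l^2 - 2*l - 8) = (l - 4)*(l - 2)*(l + 4)*(l + 2)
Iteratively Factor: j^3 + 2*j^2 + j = (j + 1)*(j^2 + j) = (j + 1)^2*(j)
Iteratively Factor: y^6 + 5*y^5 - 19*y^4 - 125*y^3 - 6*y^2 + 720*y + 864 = (y - 3)*(y^5 + 8*y^4 + 5*y^3 - 110*y^2 - 336*y - 288) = (y - 3)*(y + 3)*(y^4 + 5*y^3 - 10*y^2 - 80*y - 96) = (y - 3)*(y + 3)^2*(y^3 + 2*y^2 - 16*y - 32) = (y - 3)*(y + 2)*(y + 3)^2*(y^2 - 16) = (y - 4)*(y - 3)*(y + 2)*(y + 3)^2*(y + 4)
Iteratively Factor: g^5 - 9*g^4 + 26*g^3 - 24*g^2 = (g - 3)*(g^4 - 6*g^3 + 8*g^2) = (g - 4)*(g - 3)*(g^3 - 2*g^2) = g*(g - 4)*(g - 3)*(g^2 - 2*g) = g^2*(g - 4)*(g - 3)*(g - 2)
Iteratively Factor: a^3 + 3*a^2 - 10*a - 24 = (a + 2)*(a^2 + a - 12) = (a - 3)*(a + 2)*(a + 4)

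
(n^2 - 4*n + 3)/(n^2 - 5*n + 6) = (n - 1)/(n - 2)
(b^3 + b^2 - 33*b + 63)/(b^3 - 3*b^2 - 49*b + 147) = (b - 3)/(b - 7)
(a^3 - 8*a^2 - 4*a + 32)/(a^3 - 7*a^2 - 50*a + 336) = (a^2 - 4)/(a^2 + a - 42)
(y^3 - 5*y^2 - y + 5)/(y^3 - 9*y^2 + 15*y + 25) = (y - 1)/(y - 5)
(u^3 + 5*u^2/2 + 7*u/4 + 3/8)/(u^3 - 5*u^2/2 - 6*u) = (u^2 + u + 1/4)/(u*(u - 4))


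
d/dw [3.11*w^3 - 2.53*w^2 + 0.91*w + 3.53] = 9.33*w^2 - 5.06*w + 0.91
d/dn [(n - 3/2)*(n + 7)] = 2*n + 11/2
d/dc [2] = 0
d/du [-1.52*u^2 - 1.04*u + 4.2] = -3.04*u - 1.04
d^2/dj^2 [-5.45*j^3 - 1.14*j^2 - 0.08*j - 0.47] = -32.7*j - 2.28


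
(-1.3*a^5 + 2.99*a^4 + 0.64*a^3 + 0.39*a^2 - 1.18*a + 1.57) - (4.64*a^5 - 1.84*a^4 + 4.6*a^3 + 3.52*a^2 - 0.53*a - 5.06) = -5.94*a^5 + 4.83*a^4 - 3.96*a^3 - 3.13*a^2 - 0.65*a + 6.63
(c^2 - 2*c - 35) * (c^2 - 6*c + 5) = c^4 - 8*c^3 - 18*c^2 + 200*c - 175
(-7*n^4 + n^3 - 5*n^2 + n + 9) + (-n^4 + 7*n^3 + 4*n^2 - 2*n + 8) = -8*n^4 + 8*n^3 - n^2 - n + 17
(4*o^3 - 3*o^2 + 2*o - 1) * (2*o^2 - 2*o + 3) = 8*o^5 - 14*o^4 + 22*o^3 - 15*o^2 + 8*o - 3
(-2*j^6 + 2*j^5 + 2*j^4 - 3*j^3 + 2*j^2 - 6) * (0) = 0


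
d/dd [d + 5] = 1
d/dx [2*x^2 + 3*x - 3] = 4*x + 3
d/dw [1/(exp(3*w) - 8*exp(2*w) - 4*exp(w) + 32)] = (-3*exp(2*w) + 16*exp(w) + 4)*exp(w)/(exp(3*w) - 8*exp(2*w) - 4*exp(w) + 32)^2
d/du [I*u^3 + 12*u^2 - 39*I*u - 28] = 3*I*u^2 + 24*u - 39*I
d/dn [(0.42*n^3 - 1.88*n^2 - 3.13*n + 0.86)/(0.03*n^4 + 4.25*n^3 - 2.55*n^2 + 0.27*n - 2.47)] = (-0.0126*n^6 + 0.112800000000001*n^5 + 7.2007*n^4 + 26.7286*n^3 - 22.5663*n^2 + 13.6732*n + 7.4989)/(0.0009*n^8 + 0.255*n^7 + 17.9095*n^6 - 21.6588*n^5 + 8.6493*n^4 - 22.372*n^3 + 12.6699*n^2 - 1.3338*n + 6.1009)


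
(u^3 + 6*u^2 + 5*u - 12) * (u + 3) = u^4 + 9*u^3 + 23*u^2 + 3*u - 36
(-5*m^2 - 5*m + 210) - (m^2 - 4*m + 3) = -6*m^2 - m + 207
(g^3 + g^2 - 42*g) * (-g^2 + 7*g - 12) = -g^5 + 6*g^4 + 37*g^3 - 306*g^2 + 504*g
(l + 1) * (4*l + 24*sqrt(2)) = 4*l^2 + 4*l + 24*sqrt(2)*l + 24*sqrt(2)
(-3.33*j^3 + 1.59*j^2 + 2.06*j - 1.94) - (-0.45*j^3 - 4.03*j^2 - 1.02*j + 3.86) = -2.88*j^3 + 5.62*j^2 + 3.08*j - 5.8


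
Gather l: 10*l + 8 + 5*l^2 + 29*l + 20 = 5*l^2 + 39*l + 28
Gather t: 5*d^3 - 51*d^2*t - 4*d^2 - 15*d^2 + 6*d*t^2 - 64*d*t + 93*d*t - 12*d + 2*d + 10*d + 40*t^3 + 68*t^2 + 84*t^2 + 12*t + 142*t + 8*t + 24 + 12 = 5*d^3 - 19*d^2 + 40*t^3 + t^2*(6*d + 152) + t*(-51*d^2 + 29*d + 162) + 36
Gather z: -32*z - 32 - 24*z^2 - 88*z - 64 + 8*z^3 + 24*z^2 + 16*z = 8*z^3 - 104*z - 96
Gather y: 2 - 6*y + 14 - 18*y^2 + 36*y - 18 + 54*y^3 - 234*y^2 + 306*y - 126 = 54*y^3 - 252*y^2 + 336*y - 128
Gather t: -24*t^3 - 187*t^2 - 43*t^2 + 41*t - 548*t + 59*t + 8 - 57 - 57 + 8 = -24*t^3 - 230*t^2 - 448*t - 98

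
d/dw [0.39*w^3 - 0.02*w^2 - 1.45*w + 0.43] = 1.17*w^2 - 0.04*w - 1.45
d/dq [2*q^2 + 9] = 4*q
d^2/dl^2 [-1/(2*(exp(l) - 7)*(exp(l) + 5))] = (-2*exp(3*l) + 3*exp(2*l) - 72*exp(l) + 35)*exp(l)/(exp(6*l) - 6*exp(5*l) - 93*exp(4*l) + 412*exp(3*l) + 3255*exp(2*l) - 7350*exp(l) - 42875)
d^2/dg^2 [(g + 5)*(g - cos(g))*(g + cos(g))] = 2*g*cos(2*g) + 6*g + 2*sin(2*g) + 10*cos(2*g) + 10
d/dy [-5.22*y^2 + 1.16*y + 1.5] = 1.16 - 10.44*y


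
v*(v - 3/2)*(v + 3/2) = v^3 - 9*v/4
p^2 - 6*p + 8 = (p - 4)*(p - 2)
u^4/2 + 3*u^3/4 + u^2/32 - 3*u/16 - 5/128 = (u/2 + 1/4)*(u - 1/2)*(u + 1/4)*(u + 5/4)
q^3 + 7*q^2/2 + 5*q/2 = q*(q + 1)*(q + 5/2)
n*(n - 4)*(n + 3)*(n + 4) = n^4 + 3*n^3 - 16*n^2 - 48*n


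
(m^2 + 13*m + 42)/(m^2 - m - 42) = (m + 7)/(m - 7)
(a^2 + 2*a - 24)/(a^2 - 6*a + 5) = (a^2 + 2*a - 24)/(a^2 - 6*a + 5)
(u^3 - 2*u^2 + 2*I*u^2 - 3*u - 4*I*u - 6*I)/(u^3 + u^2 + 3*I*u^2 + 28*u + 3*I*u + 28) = (u^2 + u*(-3 + 2*I) - 6*I)/(u^2 + 3*I*u + 28)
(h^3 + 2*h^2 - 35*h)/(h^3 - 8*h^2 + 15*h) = (h + 7)/(h - 3)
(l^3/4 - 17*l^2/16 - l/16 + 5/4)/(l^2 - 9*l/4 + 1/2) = (4*l^3 - 17*l^2 - l + 20)/(4*(4*l^2 - 9*l + 2))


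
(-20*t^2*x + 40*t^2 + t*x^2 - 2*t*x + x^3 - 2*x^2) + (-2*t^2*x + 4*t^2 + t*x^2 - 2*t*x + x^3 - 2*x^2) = -22*t^2*x + 44*t^2 + 2*t*x^2 - 4*t*x + 2*x^3 - 4*x^2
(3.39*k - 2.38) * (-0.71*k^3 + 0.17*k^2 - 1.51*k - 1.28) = -2.4069*k^4 + 2.2661*k^3 - 5.5235*k^2 - 0.7454*k + 3.0464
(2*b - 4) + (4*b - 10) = 6*b - 14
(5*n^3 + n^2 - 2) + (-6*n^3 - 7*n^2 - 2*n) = -n^3 - 6*n^2 - 2*n - 2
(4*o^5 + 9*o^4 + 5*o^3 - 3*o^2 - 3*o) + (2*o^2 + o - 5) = 4*o^5 + 9*o^4 + 5*o^3 - o^2 - 2*o - 5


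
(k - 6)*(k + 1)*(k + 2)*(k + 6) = k^4 + 3*k^3 - 34*k^2 - 108*k - 72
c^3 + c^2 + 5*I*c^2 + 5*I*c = c*(c + 1)*(c + 5*I)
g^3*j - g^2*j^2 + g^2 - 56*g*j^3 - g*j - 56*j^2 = (g - 8*j)*(g + 7*j)*(g*j + 1)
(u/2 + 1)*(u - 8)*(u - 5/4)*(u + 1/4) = u^4/2 - 7*u^3/2 - 165*u^2/32 + 143*u/16 + 5/2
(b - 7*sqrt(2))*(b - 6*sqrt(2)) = b^2 - 13*sqrt(2)*b + 84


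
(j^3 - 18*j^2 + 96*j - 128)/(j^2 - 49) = (j^3 - 18*j^2 + 96*j - 128)/(j^2 - 49)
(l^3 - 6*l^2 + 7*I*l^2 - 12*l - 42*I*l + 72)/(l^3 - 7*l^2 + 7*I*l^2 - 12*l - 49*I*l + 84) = (l - 6)/(l - 7)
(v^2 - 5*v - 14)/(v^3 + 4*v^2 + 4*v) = (v - 7)/(v*(v + 2))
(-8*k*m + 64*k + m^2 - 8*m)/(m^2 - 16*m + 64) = (-8*k + m)/(m - 8)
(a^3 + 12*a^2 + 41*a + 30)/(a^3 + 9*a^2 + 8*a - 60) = (a + 1)/(a - 2)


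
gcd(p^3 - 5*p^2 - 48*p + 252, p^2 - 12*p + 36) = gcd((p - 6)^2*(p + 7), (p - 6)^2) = p^2 - 12*p + 36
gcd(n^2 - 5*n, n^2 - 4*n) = n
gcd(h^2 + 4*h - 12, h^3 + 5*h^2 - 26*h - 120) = h + 6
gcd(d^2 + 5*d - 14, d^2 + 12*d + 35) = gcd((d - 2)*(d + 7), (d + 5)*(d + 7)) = d + 7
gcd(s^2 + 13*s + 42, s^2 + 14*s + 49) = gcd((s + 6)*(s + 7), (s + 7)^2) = s + 7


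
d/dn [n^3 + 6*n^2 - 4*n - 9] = 3*n^2 + 12*n - 4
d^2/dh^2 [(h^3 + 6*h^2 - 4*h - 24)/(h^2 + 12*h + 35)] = 6*(11*h^3 + 186*h^2 + 1077*h + 2138)/(h^6 + 36*h^5 + 537*h^4 + 4248*h^3 + 18795*h^2 + 44100*h + 42875)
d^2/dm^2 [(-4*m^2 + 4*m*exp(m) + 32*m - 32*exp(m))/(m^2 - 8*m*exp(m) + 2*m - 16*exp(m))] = 4*(2*(-(4*m*exp(m) + 16*exp(m) - 1)*(m^2 - m*exp(m) - 8*m + 8*exp(m)) + 2*(m*exp(m) - 2*m - 7*exp(m) + 8)*(4*m*exp(m) - m + 12*exp(m) - 1))*(m^2 - 8*m*exp(m) + 2*m - 16*exp(m)) + (m*exp(m) - 6*exp(m) - 2)*(m^2 - 8*m*exp(m) + 2*m - 16*exp(m))^2 - 8*(m^2 - m*exp(m) - 8*m + 8*exp(m))*(4*m*exp(m) - m + 12*exp(m) - 1)^2)/(m^2 - 8*m*exp(m) + 2*m - 16*exp(m))^3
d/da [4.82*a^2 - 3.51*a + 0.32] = 9.64*a - 3.51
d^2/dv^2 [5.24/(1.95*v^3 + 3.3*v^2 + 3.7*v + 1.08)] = (-(61.308*v + 34.584)*(1.95*v^3 + 3.3*v^2 + 3.7*v + 1.08) + 5.24*(5.85*v^2 + 6.6*v + 3.7)*(11.7*v^2 + 13.2*v + 7.4))/(1.95*v^3 + 3.3*v^2 + 3.7*v + 1.08)^3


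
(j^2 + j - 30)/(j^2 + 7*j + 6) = (j - 5)/(j + 1)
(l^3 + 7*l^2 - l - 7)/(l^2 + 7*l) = l - 1/l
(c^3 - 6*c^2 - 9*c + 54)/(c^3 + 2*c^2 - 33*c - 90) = (c - 3)/(c + 5)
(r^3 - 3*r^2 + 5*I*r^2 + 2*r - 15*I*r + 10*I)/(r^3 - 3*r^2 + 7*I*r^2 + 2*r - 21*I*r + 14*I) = (r + 5*I)/(r + 7*I)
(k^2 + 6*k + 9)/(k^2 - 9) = (k + 3)/(k - 3)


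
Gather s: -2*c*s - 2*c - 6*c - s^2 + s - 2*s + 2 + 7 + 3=-8*c - s^2 + s*(-2*c - 1) + 12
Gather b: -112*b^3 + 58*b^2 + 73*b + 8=-112*b^3 + 58*b^2 + 73*b + 8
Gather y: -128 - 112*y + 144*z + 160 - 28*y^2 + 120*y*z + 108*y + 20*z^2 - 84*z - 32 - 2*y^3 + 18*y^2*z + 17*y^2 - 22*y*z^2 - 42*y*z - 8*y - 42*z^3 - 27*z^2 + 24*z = -2*y^3 + y^2*(18*z - 11) + y*(-22*z^2 + 78*z - 12) - 42*z^3 - 7*z^2 + 84*z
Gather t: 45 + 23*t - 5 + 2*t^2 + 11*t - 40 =2*t^2 + 34*t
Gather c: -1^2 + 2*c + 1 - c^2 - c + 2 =-c^2 + c + 2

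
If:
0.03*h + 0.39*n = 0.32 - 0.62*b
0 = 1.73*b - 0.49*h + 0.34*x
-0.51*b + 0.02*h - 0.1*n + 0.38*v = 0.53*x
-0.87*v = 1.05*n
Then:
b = 0.809984500932739*x + 0.763430496285724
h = 3.5536187481911*x + 2.6953770583149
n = -1.56102295647187*x - 0.60048261396563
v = 1.88399322332812*x + 0.724720396165416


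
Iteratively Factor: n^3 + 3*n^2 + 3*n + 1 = (n + 1)*(n^2 + 2*n + 1) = (n + 1)^2*(n + 1)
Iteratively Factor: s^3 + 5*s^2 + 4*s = (s)*(s^2 + 5*s + 4) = s*(s + 4)*(s + 1)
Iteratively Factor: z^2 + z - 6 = (z - 2)*(z + 3)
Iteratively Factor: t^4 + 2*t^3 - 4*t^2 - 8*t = (t + 2)*(t^3 - 4*t) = (t + 2)^2*(t^2 - 2*t) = t*(t + 2)^2*(t - 2)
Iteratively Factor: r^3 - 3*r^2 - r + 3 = (r + 1)*(r^2 - 4*r + 3) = (r - 3)*(r + 1)*(r - 1)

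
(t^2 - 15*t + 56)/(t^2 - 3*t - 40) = (t - 7)/(t + 5)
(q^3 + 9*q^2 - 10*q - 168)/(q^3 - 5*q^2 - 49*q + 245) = (q^2 + 2*q - 24)/(q^2 - 12*q + 35)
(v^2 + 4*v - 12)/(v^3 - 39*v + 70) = (v + 6)/(v^2 + 2*v - 35)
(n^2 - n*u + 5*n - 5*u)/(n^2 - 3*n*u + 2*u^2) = (-n - 5)/(-n + 2*u)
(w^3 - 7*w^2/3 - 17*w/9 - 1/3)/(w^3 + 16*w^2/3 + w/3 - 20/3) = (9*w^3 - 21*w^2 - 17*w - 3)/(3*(3*w^3 + 16*w^2 + w - 20))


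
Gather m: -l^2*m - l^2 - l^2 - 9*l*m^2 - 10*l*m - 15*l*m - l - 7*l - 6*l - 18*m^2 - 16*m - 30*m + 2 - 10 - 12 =-2*l^2 - 14*l + m^2*(-9*l - 18) + m*(-l^2 - 25*l - 46) - 20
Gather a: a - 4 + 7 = a + 3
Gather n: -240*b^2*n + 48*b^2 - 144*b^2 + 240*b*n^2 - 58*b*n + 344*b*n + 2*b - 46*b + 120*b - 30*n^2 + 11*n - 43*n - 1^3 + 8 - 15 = -96*b^2 + 76*b + n^2*(240*b - 30) + n*(-240*b^2 + 286*b - 32) - 8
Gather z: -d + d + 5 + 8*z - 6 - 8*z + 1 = 0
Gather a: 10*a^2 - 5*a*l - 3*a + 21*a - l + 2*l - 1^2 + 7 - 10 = 10*a^2 + a*(18 - 5*l) + l - 4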